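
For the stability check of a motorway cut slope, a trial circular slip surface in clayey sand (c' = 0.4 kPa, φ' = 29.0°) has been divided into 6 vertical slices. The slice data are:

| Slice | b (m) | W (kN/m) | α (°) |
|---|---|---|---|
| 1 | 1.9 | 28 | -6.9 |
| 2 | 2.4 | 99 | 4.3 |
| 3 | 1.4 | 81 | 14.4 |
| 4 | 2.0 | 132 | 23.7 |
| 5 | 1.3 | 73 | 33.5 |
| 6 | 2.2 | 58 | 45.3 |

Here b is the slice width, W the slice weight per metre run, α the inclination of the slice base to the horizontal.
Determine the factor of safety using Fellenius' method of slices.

Ordinary method of slices: FS = Σ[c'·Δl_i + (W_i cosα_i)·tanφ'] / Σ W_i sinα_i, with Δl_i = b_i / cosα_i.
Slice 1: Δl = 1.9/cos(-6.9°) = 1.914 m; N'_1 = 28·cos(-6.9°) = 27.8; c'Δl = 0.77; W sinα = -3.4
Slice 2: Δl = 2.4/cos4.3° = 2.407 m; N'_2 = 99·cos4.3° = 98.7; c'Δl = 0.96; W sinα = 7.4
Slice 3: Δl = 1.4/cos14.4° = 1.445 m; N'_3 = 81·cos14.4° = 78.5; c'Δl = 0.58; W sinα = 20.1
Slice 4: Δl = 2.0/cos23.7° = 2.184 m; N'_4 = 132·cos23.7° = 120.9; c'Δl = 0.87; W sinα = 53.1
Slice 5: Δl = 1.3/cos33.5° = 1.559 m; N'_5 = 73·cos33.5° = 60.9; c'Δl = 0.62; W sinα = 40.3
Slice 6: Δl = 2.2/cos45.3° = 3.128 m; N'_6 = 58·cos45.3° = 40.8; c'Δl = 1.25; W sinα = 41.2
Σc'Δl = 5.1 kN/m; ΣN' = 427.5 kN/m; ΣW sinα = 158.8 kN/m
Resisting = 5.1 + 427.5·tan29.0° = 5.1 + 237.0 = 242.0 kN/m
FS = 242.0 / 158.8 = 1.524

FS = 1.52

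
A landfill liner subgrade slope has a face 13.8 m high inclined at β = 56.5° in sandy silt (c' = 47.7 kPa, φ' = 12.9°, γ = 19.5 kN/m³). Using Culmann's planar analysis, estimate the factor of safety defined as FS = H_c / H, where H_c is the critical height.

FS = 2.09

H_c = (4c'/γ) · sinβ cosφ' / [1 − cos(β − φ')]
    = (4·47.7/19.5) · sin56.5°·cos12.9° / [1 − cos43.6°]
    = 9.785 · 0.8128 / 0.2758 = 28.83 m
FS = H_c / H = 28.83 / 13.8 = 2.089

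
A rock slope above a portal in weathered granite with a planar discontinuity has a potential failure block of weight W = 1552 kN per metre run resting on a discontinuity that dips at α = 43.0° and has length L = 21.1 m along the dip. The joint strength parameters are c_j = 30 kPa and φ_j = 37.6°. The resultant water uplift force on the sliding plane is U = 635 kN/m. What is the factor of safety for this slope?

FS = 0.96

Resolving the block weight along and normal to the plane and applying the Mohr–Coulomb strength on the joint:
N' = W cosα − U = 1552·cos43.0° − 635 = 500.1 kN/m
Driving force T = W sinα = 1552·sin43.0° = 1058.5 kN/m
Resisting force R = c_j·L + N'·tanφ_j = 30·21.1 + 500.1·tan37.6° = 633.0 + 385.1 = 1018.1 kN/m
FS = R / T = 1018.1 / 1058.5 = 0.962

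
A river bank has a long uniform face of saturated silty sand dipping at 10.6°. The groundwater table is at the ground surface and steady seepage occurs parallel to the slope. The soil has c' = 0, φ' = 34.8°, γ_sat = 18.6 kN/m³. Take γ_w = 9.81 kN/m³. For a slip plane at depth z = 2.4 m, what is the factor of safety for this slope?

With seepage parallel to the slope and the water table at the surface, the effective normal stress on the slip plane uses the buoyant unit weight γ' = γ_sat − γ_w while the driving shear stress uses γ_sat:
FS = [c' + γ' z cos²β tanφ'] / [γ_sat z sinβ cosβ]
(For c' = 0 this reduces to FS = (γ'/γ_sat)·tanφ'/tanβ.)
γ' = 18.6 − 9.81 = 8.79 kN/m³
Numerator = 0.0 + 8.79·2.4·cos²10.6°·tan34.8° = 0.0 + 8.79·2.4·0.9662·0.6950 = 14.166 kPa
Denominator = 18.6·2.4·sin10.6°·cos10.6° = 18.6·2.4·0.1840·0.9829 = 8.071 kPa
FS = 14.166 / 8.071 = 1.755

FS = 1.76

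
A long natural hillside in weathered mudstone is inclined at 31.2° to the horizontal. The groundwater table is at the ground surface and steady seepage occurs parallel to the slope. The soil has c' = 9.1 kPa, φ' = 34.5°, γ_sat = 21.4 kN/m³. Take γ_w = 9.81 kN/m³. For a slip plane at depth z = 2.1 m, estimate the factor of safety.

FS = 1.07

With seepage parallel to the slope and the water table at the surface, the effective normal stress on the slip plane uses the buoyant unit weight γ' = γ_sat − γ_w while the driving shear stress uses γ_sat:
FS = [c' + γ' z cos²β tanφ'] / [γ_sat z sinβ cosβ]
γ' = 21.4 − 9.81 = 11.59 kN/m³
Numerator = 9.1 + 11.59·2.1·cos²31.2°·tan34.5° = 9.1 + 11.59·2.1·0.7316·0.6873 = 21.339 kPa
Denominator = 21.4·2.1·sin31.2°·cos31.2° = 21.4·2.1·0.5180·0.8554 = 19.913 kPa
FS = 21.339 / 19.913 = 1.072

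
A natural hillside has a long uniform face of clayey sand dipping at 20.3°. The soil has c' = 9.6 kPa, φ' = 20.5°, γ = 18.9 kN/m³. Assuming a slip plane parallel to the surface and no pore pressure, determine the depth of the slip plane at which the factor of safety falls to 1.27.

z = 6.02 m

Setting FS = 1.27 in FS = [c' + γz cos²β tanφ'] / [γz sinβ cosβ] and solving for z:
z = c' / [γ cosβ (FS·sinβ − cosβ·tanφ')]
  = 9.6 / [18.9·cos20.3°·(1.27·sin20.3° − cos20.3°·tan20.5°)]
  = 9.6 / [18.9·0.9379·(1.27·0.3469 − 0.9379·0.3739)]
  = 9.6 / 1.5944 = 6.021 m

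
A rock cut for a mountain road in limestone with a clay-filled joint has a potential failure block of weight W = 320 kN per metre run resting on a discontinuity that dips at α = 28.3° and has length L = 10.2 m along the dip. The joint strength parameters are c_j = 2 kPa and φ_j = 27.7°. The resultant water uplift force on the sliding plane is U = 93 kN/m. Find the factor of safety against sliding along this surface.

Resolving the block weight along and normal to the plane and applying the Mohr–Coulomb strength on the joint:
N' = W cosα − U = 320·cos28.3° − 93 = 188.8 kN/m
Driving force T = W sinα = 320·sin28.3° = 151.7 kN/m
Resisting force R = c_j·L + N'·tanφ_j = 2·10.2 + 188.8·tan27.7° = 20.4 + 99.1 = 119.5 kN/m
FS = R / T = 119.5 / 151.7 = 0.788

FS = 0.79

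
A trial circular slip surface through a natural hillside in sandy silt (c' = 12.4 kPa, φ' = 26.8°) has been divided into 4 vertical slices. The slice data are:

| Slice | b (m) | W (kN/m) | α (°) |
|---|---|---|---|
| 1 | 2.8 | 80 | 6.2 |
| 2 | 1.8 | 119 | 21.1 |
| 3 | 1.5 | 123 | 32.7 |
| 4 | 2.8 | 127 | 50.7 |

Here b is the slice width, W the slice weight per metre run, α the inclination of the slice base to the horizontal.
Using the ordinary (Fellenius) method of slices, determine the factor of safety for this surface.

Ordinary method of slices: FS = Σ[c'·Δl_i + (W_i cosα_i)·tanφ'] / Σ W_i sinα_i, with Δl_i = b_i / cosα_i.
Slice 1: Δl = 2.8/cos6.2° = 2.816 m; N'_1 = 80·cos6.2° = 79.5; c'Δl = 34.92; W sinα = 8.6
Slice 2: Δl = 1.8/cos21.1° = 1.929 m; N'_2 = 119·cos21.1° = 111.0; c'Δl = 23.92; W sinα = 42.8
Slice 3: Δl = 1.5/cos32.7° = 1.783 m; N'_3 = 123·cos32.7° = 103.5; c'Δl = 22.10; W sinα = 66.4
Slice 4: Δl = 2.8/cos50.7° = 4.421 m; N'_4 = 127·cos50.7° = 80.4; c'Δl = 54.82; W sinα = 98.3
Σc'Δl = 135.8 kN/m; ΣN' = 374.5 kN/m; ΣW sinα = 216.2 kN/m
Resisting = 135.8 + 374.5·tan26.8° = 135.8 + 189.2 = 324.9 kN/m
FS = 324.9 / 216.2 = 1.503

FS = 1.50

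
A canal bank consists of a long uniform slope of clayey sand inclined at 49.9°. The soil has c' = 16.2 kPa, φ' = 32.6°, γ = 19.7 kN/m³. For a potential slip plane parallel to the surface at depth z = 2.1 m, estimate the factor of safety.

FS = 1.33

For an infinite slope with a slip plane parallel to the surface (no pore pressure): FS = [c' + γz cos²β tanφ'] / [γz sinβ cosβ].
γz = 19.7·2.1 = 41.37 kN/m²
Numerator = 16.2 + 41.37·cos²49.9°·tan32.6° = 16.2 + 41.37·0.4149·0.6395 = 27.177 kPa
Denominator = 41.37·sin49.9°·cos49.9° = 41.37·0.7649·0.6441 = 20.383 kPa
FS = 27.177 / 20.383 = 1.333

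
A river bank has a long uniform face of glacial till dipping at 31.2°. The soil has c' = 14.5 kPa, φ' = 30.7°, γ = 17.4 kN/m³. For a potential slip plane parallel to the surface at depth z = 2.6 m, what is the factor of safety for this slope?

For an infinite slope with a slip plane parallel to the surface (no pore pressure): FS = [c' + γz cos²β tanφ'] / [γz sinβ cosβ].
γz = 17.4·2.6 = 45.24 kN/m²
Numerator = 14.5 + 45.24·cos²31.2°·tan30.7° = 14.5 + 45.24·0.7316·0.5938 = 34.153 kPa
Denominator = 45.24·sin31.2°·cos31.2° = 45.24·0.5180·0.8554 = 20.046 kPa
FS = 34.153 / 20.046 = 1.704

FS = 1.70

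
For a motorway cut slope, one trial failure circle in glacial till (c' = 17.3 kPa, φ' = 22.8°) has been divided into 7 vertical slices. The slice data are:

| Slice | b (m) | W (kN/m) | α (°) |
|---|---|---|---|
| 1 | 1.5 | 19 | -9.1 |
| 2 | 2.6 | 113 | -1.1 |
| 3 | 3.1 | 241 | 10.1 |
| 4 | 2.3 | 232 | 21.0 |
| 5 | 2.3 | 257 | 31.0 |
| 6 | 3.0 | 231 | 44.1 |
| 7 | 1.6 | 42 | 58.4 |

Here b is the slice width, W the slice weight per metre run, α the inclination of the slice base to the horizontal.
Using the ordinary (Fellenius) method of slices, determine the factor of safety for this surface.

FS = 1.69

Ordinary method of slices: FS = Σ[c'·Δl_i + (W_i cosα_i)·tanφ'] / Σ W_i sinα_i, with Δl_i = b_i / cosα_i.
Slice 1: Δl = 1.5/cos(-9.1°) = 1.519 m; N'_1 = 19·cos(-9.1°) = 18.8; c'Δl = 26.28; W sinα = -3.0
Slice 2: Δl = 2.6/cos(-1.1°) = 2.600 m; N'_2 = 113·cos(-1.1°) = 113.0; c'Δl = 44.99; W sinα = -2.2
Slice 3: Δl = 3.1/cos10.1° = 3.149 m; N'_3 = 241·cos10.1° = 237.3; c'Δl = 54.47; W sinα = 42.3
Slice 4: Δl = 2.3/cos21.0° = 2.464 m; N'_4 = 232·cos21.0° = 216.6; c'Δl = 42.62; W sinα = 83.1
Slice 5: Δl = 2.3/cos31.0° = 2.683 m; N'_5 = 257·cos31.0° = 220.3; c'Δl = 46.42; W sinα = 132.4
Slice 6: Δl = 3.0/cos44.1° = 4.178 m; N'_6 = 231·cos44.1° = 165.9; c'Δl = 72.27; W sinα = 160.8
Slice 7: Δl = 1.6/cos58.4° = 3.054 m; N'_7 = 42·cos58.4° = 22.0; c'Δl = 52.83; W sinα = 35.8
Σc'Δl = 339.9 kN/m; ΣN' = 993.8 kN/m; ΣW sinα = 449.1 kN/m
Resisting = 339.9 + 993.8·tan22.8° = 339.9 + 417.7 = 757.6 kN/m
FS = 757.6 / 449.1 = 1.687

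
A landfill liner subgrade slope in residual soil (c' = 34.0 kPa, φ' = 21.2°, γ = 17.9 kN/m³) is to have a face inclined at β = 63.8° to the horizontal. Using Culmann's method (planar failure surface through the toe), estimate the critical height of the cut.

H_c = 24.08 m

Culmann's analysis gives the critical failure plane at α_cr = (β + φ')/2 = (63.8 + 21.2)/2 = 42.5°, and the critical height
H_c = (4c'/γ) · sinβ cosφ' / [1 − cos(β − φ')]
    = (4·34.0/17.9) · sin63.8°·cos21.2° / [1 − cos(42.6°)]
    = 7.598 · 0.8973·0.9323 / [1 − 0.7361]
    = 7.598 · 0.8365 / 0.2639
    = 24.08 m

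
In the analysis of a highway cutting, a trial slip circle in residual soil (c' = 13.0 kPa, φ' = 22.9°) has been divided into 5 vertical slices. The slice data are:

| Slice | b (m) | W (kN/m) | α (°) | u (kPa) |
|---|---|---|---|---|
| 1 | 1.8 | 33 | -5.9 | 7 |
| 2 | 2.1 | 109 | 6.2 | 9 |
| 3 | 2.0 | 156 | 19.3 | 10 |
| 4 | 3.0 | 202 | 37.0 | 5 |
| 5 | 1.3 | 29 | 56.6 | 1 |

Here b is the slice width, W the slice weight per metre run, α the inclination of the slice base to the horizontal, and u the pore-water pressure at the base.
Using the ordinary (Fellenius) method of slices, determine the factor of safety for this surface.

FS = 1.57

Ordinary method of slices: FS = Σ[c'·Δl_i + (W_i cosα_i − u_i·Δl_i)·tanφ'] / Σ W_i sinα_i, with Δl_i = b_i / cosα_i.
Slice 1: Δl = 1.8/cos(-5.9°) = 1.810 m; N'_1 = 33·cos(-5.9°) − 7·1.810 = 20.2; c'Δl = 23.52; W sinα = -3.4
Slice 2: Δl = 2.1/cos6.2° = 2.112 m; N'_2 = 109·cos6.2° − 9·2.112 = 89.4; c'Δl = 27.46; W sinα = 11.8
Slice 3: Δl = 2.0/cos19.3° = 2.119 m; N'_3 = 156·cos19.3° − 10·2.119 = 126.0; c'Δl = 27.55; W sinα = 51.6
Slice 4: Δl = 3.0/cos37.0° = 3.756 m; N'_4 = 202·cos37.0° − 5·3.756 = 142.5; c'Δl = 48.83; W sinα = 121.6
Slice 5: Δl = 1.3/cos56.6° = 2.362 m; N'_5 = 29·cos56.6° − 1·2.362 = 13.6; c'Δl = 30.70; W sinα = 24.2
Σc'Δl = 158.1 kN/m; ΣN' = 391.7 kN/m; ΣW sinα = 205.7 kN/m
Resisting = 158.1 + 391.7·tan22.9° = 158.1 + 165.5 = 323.5 kN/m
FS = 323.5 / 205.7 = 1.573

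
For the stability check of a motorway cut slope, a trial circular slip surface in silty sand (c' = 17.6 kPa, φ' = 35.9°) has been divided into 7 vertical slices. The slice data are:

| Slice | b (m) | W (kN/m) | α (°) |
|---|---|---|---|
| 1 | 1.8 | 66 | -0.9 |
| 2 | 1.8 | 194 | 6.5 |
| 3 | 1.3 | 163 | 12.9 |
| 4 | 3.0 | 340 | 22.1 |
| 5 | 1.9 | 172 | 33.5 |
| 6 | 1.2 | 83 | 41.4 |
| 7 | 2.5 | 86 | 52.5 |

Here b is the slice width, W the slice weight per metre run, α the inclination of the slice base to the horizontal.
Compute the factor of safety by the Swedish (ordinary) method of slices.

Ordinary method of slices: FS = Σ[c'·Δl_i + (W_i cosα_i)·tanφ'] / Σ W_i sinα_i, with Δl_i = b_i / cosα_i.
Slice 1: Δl = 1.8/cos(-0.9°) = 1.800 m; N'_1 = 66·cos(-0.9°) = 66.0; c'Δl = 31.68; W sinα = -1.0
Slice 2: Δl = 1.8/cos6.5° = 1.812 m; N'_2 = 194·cos6.5° = 192.8; c'Δl = 31.88; W sinα = 22.0
Slice 3: Δl = 1.3/cos12.9° = 1.334 m; N'_3 = 163·cos12.9° = 158.9; c'Δl = 23.47; W sinα = 36.4
Slice 4: Δl = 3.0/cos22.1° = 3.238 m; N'_4 = 340·cos22.1° = 315.0; c'Δl = 56.99; W sinα = 127.9
Slice 5: Δl = 1.9/cos33.5° = 2.278 m; N'_5 = 172·cos33.5° = 143.4; c'Δl = 40.10; W sinα = 94.9
Slice 6: Δl = 1.2/cos41.4° = 1.600 m; N'_6 = 83·cos41.4° = 62.3; c'Δl = 28.16; W sinα = 54.9
Slice 7: Δl = 2.5/cos52.5° = 4.107 m; N'_7 = 86·cos52.5° = 52.4; c'Δl = 72.28; W sinα = 68.2
Σc'Δl = 284.6 kN/m; ΣN' = 990.7 kN/m; ΣW sinα = 403.3 kN/m
Resisting = 284.6 + 990.7·tan35.9° = 284.6 + 717.1 = 1001.7 kN/m
FS = 1001.7 / 403.3 = 2.484

FS = 2.48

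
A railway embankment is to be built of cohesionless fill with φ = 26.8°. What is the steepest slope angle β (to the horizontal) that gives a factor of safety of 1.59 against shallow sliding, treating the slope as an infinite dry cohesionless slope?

β = 17.6°

For an infinite dry cohesionless slope FS = tanφ/tanβ, so tanβ = tanφ / FS.
tanβ = tan26.8° / 1.59 = 0.5051 / 1.59 = 0.3177
β = arctan(0.3177) = 17.62°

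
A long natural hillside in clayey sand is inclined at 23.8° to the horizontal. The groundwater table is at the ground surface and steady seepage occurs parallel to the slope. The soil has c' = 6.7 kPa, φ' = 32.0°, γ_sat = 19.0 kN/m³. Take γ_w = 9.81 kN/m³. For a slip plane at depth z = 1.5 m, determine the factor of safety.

With seepage parallel to the slope and the water table at the surface, the effective normal stress on the slip plane uses the buoyant unit weight γ' = γ_sat − γ_w while the driving shear stress uses γ_sat:
FS = [c' + γ' z cos²β tanφ'] / [γ_sat z sinβ cosβ]
γ' = 19.0 − 9.81 = 9.19 kN/m³
Numerator = 6.7 + 9.19·1.5·cos²23.8°·tan32.0° = 6.7 + 9.19·1.5·0.8372·0.6249 = 13.911 kPa
Denominator = 19.0·1.5·sin23.8°·cos23.8° = 19.0·1.5·0.4035·0.9150 = 10.523 kPa
FS = 13.911 / 10.523 = 1.322

FS = 1.32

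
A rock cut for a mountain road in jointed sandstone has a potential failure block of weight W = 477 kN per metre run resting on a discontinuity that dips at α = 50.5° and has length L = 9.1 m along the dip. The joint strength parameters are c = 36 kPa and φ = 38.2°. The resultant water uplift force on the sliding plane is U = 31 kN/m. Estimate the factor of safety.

Resolving the block weight along and normal to the plane and applying the Mohr–Coulomb strength on the joint:
N' = W cosα − U = 477·cos50.5° − 31 = 272.4 kN/m
Driving force T = W sinα = 477·sin50.5° = 368.1 kN/m
Resisting force R = c·L + N'·tanφ = 36·9.1 + 272.4·tan38.2° = 327.6 + 214.4 = 542.0 kN/m
FS = R / T = 542.0 / 368.1 = 1.472

FS = 1.47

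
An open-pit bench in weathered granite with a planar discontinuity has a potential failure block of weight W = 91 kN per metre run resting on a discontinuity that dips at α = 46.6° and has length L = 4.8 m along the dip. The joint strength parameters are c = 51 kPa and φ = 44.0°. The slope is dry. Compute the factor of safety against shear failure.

FS = 4.62

Resolving the block weight along and normal to the plane and applying the Mohr–Coulomb strength on the joint:
N' = W cosα = 91·cos46.6° = 62.5 kN/m
Driving force T = W sinα = 91·sin46.6° = 66.1 kN/m
Resisting force R = c·L + N'·tanφ = 51·4.8 + 62.5·tan44.0° = 244.8 + 60.4 = 305.2 kN/m
FS = R / T = 305.2 / 66.1 = 4.616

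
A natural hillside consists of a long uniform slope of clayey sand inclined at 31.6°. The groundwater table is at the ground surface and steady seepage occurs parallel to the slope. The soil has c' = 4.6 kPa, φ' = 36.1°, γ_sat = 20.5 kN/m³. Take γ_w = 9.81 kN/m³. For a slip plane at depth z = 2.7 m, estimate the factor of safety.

FS = 0.80

With seepage parallel to the slope and the water table at the surface, the effective normal stress on the slip plane uses the buoyant unit weight γ' = γ_sat − γ_w while the driving shear stress uses γ_sat:
FS = [c' + γ' z cos²β tanφ'] / [γ_sat z sinβ cosβ]
γ' = 20.5 − 9.81 = 10.69 kN/m³
Numerator = 4.6 + 10.69·2.7·cos²31.6°·tan36.1° = 4.6 + 10.69·2.7·0.7254·0.7292 = 19.868 kPa
Denominator = 20.5·2.7·sin31.6°·cos31.6° = 20.5·2.7·0.5240·0.8517 = 24.702 kPa
FS = 19.868 / 24.702 = 0.804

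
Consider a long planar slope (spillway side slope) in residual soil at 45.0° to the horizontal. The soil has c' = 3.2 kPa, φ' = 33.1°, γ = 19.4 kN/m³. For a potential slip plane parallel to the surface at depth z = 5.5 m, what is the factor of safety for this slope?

For an infinite slope with a slip plane parallel to the surface (no pore pressure): FS = [c' + γz cos²β tanφ'] / [γz sinβ cosβ].
γz = 19.4·5.5 = 106.70 kN/m²
Numerator = 3.2 + 106.70·cos²45.0°·tan33.1° = 3.2 + 106.70·0.5000·0.6519 = 37.978 kPa
Denominator = 106.70·sin45.0°·cos45.0° = 106.70·0.7071·0.7071 = 53.350 kPa
FS = 37.978 / 53.350 = 0.712

FS = 0.71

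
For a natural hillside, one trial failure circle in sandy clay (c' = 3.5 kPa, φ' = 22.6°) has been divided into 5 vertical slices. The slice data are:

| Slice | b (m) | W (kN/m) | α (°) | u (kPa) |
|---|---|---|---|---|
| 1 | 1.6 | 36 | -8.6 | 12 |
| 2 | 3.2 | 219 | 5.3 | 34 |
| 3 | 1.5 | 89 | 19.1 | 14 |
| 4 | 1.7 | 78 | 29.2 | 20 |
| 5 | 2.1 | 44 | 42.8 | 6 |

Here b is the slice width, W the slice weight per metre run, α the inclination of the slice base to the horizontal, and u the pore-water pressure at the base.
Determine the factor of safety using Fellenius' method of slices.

Ordinary method of slices: FS = Σ[c'·Δl_i + (W_i cosα_i − u_i·Δl_i)·tanφ'] / Σ W_i sinα_i, with Δl_i = b_i / cosα_i.
Slice 1: Δl = 1.6/cos(-8.6°) = 1.618 m; N'_1 = 36·cos(-8.6°) − 12·1.618 = 16.2; c'Δl = 5.66; W sinα = -5.4
Slice 2: Δl = 3.2/cos5.3° = 3.214 m; N'_2 = 219·cos5.3° − 34·3.214 = 108.8; c'Δl = 11.25; W sinα = 20.2
Slice 3: Δl = 1.5/cos19.1° = 1.587 m; N'_3 = 89·cos19.1° − 14·1.587 = 61.9; c'Δl = 5.56; W sinα = 29.1
Slice 4: Δl = 1.7/cos29.2° = 1.947 m; N'_4 = 78·cos29.2° − 20·1.947 = 29.1; c'Δl = 6.82; W sinα = 38.1
Slice 5: Δl = 2.1/cos42.8° = 2.862 m; N'_5 = 44·cos42.8° − 6·2.862 = 15.1; c'Δl = 10.02; W sinα = 29.9
Σc'Δl = 39.3 kN/m; ΣN' = 231.1 kN/m; ΣW sinα = 111.9 kN/m
Resisting = 39.3 + 231.1·tan22.6° = 39.3 + 96.2 = 135.5 kN/m
FS = 135.5 / 111.9 = 1.211

FS = 1.21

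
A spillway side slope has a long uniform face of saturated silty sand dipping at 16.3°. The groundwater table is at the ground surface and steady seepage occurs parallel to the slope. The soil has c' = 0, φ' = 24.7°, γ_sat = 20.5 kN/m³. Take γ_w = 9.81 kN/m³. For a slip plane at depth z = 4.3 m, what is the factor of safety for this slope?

With seepage parallel to the slope and the water table at the surface, the effective normal stress on the slip plane uses the buoyant unit weight γ' = γ_sat − γ_w while the driving shear stress uses γ_sat:
FS = [c' + γ' z cos²β tanφ'] / [γ_sat z sinβ cosβ]
(For c' = 0 this reduces to FS = (γ'/γ_sat)·tanφ'/tanβ.)
γ' = 20.5 − 9.81 = 10.69 kN/m³
Numerator = 0.0 + 10.69·4.3·cos²16.3°·tan24.7° = 0.0 + 10.69·4.3·0.9212·0.4599 = 19.477 kPa
Denominator = 20.5·4.3·sin16.3°·cos16.3° = 20.5·4.3·0.2807·0.9598 = 23.746 kPa
FS = 19.477 / 23.746 = 0.820

FS = 0.82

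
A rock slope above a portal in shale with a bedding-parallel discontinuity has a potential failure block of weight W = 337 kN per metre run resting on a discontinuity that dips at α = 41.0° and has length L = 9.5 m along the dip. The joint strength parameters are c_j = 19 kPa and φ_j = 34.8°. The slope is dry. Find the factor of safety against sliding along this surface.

FS = 1.62

Resolving the block weight along and normal to the plane and applying the Mohr–Coulomb strength on the joint:
N' = W cosα = 337·cos41.0° = 254.3 kN/m
Driving force T = W sinα = 337·sin41.0° = 221.1 kN/m
Resisting force R = c_j·L + N'·tanφ_j = 19·9.5 + 254.3·tan34.8° = 180.5 + 176.8 = 357.3 kN/m
FS = R / T = 357.3 / 221.1 = 1.616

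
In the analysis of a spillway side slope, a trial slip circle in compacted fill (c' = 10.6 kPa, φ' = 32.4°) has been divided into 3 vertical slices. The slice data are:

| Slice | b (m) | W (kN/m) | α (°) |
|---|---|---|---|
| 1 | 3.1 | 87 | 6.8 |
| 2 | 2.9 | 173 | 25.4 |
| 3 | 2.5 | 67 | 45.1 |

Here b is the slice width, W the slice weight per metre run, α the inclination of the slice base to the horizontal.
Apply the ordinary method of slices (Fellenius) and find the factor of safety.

FS = 2.19

Ordinary method of slices: FS = Σ[c'·Δl_i + (W_i cosα_i)·tanφ'] / Σ W_i sinα_i, with Δl_i = b_i / cosα_i.
Slice 1: Δl = 3.1/cos6.8° = 3.122 m; N'_1 = 87·cos6.8° = 86.4; c'Δl = 33.09; W sinα = 10.3
Slice 2: Δl = 2.9/cos25.4° = 3.210 m; N'_2 = 173·cos25.4° = 156.3; c'Δl = 34.03; W sinα = 74.2
Slice 3: Δl = 2.5/cos45.1° = 3.542 m; N'_3 = 67·cos45.1° = 47.3; c'Δl = 37.54; W sinα = 47.5
Σc'Δl = 104.7 kN/m; ΣN' = 290.0 kN/m; ΣW sinα = 132.0 kN/m
Resisting = 104.7 + 290.0·tan32.4° = 104.7 + 184.0 = 288.7 kN/m
FS = 288.7 / 132.0 = 2.188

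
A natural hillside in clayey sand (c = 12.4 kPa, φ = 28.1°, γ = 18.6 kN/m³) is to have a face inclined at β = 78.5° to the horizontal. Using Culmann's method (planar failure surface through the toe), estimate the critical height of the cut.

H_c = 6.36 m

Culmann's analysis gives the critical failure plane at α_cr = (β + φ)/2 = (78.5 + 28.1)/2 = 53.3°, and the critical height
H_c = (4c/γ) · sinβ cosφ / [1 − cos(β − φ)]
    = (4·12.4/18.6) · sin78.5°·cos28.1° / [1 − cos(50.4°)]
    = 2.667 · 0.9799·0.8821 / [1 − 0.6374]
    = 2.667 · 0.8644 / 0.3626
    = 6.36 m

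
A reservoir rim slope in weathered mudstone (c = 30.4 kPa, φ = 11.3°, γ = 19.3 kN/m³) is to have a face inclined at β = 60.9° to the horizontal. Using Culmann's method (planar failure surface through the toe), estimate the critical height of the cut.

H_c = 15.34 m

Culmann's analysis gives the critical failure plane at α_cr = (β + φ)/2 = (60.9 + 11.3)/2 = 36.1°, and the critical height
H_c = (4c/γ) · sinβ cosφ / [1 − cos(β − φ)]
    = (4·30.4/19.3) · sin60.9°·cos11.3° / [1 − cos(49.6°)]
    = 6.301 · 0.8738·0.9806 / [1 − 0.6481]
    = 6.301 · 0.8568 / 0.3519
    = 15.34 m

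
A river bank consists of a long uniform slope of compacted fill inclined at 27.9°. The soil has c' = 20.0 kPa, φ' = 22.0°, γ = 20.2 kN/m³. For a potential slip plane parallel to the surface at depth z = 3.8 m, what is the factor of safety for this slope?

For an infinite slope with a slip plane parallel to the surface (no pore pressure): FS = [c' + γz cos²β tanφ'] / [γz sinβ cosβ].
γz = 20.2·3.8 = 76.76 kN/m²
Numerator = 20.0 + 76.76·cos²27.9°·tan22.0° = 20.0 + 76.76·0.7810·0.4040 = 44.222 kPa
Denominator = 76.76·sin27.9°·cos27.9° = 76.76·0.4679·0.8838 = 31.743 kPa
FS = 44.222 / 31.743 = 1.393

FS = 1.39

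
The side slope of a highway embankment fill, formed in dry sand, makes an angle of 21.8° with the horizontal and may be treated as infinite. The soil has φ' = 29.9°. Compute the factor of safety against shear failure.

For a dry cohesionless infinite slope the factor of safety is FS = tanφ' / tanβ.
FS = tan29.9° / tan21.8° = 0.5750 / 0.4000 = 1.438

FS = 1.44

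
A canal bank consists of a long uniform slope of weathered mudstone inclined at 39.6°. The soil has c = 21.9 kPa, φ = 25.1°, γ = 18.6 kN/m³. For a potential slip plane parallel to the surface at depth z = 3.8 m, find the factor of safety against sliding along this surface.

For an infinite slope with a slip plane parallel to the surface (no pore pressure): FS = [c + γz cos²β tanφ] / [γz sinβ cosβ].
γz = 18.6·3.8 = 70.68 kN/m²
Numerator = 21.9 + 70.68·cos²39.6°·tan25.1° = 21.9 + 70.68·0.5937·0.4684 = 41.556 kPa
Denominator = 70.68·sin39.6°·cos39.6° = 70.68·0.6374·0.7705 = 34.714 kPa
FS = 41.556 / 34.714 = 1.197

FS = 1.20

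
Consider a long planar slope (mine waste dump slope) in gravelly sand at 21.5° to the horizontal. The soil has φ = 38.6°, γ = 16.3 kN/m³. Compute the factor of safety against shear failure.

For a dry cohesionless infinite slope the factor of safety is FS = tanφ / tanβ.
FS = tan38.6° / tan21.5° = 0.7983 / 0.3939 = 2.027

FS = 2.03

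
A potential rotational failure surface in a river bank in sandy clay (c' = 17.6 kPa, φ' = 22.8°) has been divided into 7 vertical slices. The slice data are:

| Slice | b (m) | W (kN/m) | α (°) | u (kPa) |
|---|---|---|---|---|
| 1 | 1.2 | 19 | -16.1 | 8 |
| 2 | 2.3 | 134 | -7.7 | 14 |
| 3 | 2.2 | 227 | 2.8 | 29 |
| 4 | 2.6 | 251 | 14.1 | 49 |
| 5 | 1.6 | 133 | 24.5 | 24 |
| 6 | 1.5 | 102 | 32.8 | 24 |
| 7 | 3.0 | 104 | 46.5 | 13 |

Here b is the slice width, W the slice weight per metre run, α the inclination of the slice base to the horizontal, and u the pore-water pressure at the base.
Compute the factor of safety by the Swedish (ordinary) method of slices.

FS = 2.16

Ordinary method of slices: FS = Σ[c'·Δl_i + (W_i cosα_i − u_i·Δl_i)·tanφ'] / Σ W_i sinα_i, with Δl_i = b_i / cosα_i.
Slice 1: Δl = 1.2/cos(-16.1°) = 1.249 m; N'_1 = 19·cos(-16.1°) − 8·1.249 = 8.3; c'Δl = 21.98; W sinα = -5.3
Slice 2: Δl = 2.3/cos(-7.7°) = 2.321 m; N'_2 = 134·cos(-7.7°) − 14·2.321 = 100.3; c'Δl = 40.85; W sinα = -18.0
Slice 3: Δl = 2.2/cos2.8° = 2.203 m; N'_3 = 227·cos2.8° − 29·2.203 = 162.9; c'Δl = 38.77; W sinα = 11.1
Slice 4: Δl = 2.6/cos14.1° = 2.681 m; N'_4 = 251·cos14.1° − 49·2.681 = 112.1; c'Δl = 47.18; W sinα = 61.1
Slice 5: Δl = 1.6/cos24.5° = 1.758 m; N'_5 = 133·cos24.5° − 24·1.758 = 78.8; c'Δl = 30.95; W sinα = 55.2
Slice 6: Δl = 1.5/cos32.8° = 1.785 m; N'_6 = 102·cos32.8° − 24·1.785 = 42.9; c'Δl = 31.41; W sinα = 55.3
Slice 7: Δl = 3.0/cos46.5° = 4.358 m; N'_7 = 104·cos46.5° − 13·4.358 = 14.9; c'Δl = 76.70; W sinα = 75.4
Σc'Δl = 287.8 kN/m; ΣN' = 520.2 kN/m; ΣW sinα = 234.9 kN/m
Resisting = 287.8 + 520.2·tan22.8° = 287.8 + 218.7 = 506.5 kN/m
FS = 506.5 / 234.9 = 2.157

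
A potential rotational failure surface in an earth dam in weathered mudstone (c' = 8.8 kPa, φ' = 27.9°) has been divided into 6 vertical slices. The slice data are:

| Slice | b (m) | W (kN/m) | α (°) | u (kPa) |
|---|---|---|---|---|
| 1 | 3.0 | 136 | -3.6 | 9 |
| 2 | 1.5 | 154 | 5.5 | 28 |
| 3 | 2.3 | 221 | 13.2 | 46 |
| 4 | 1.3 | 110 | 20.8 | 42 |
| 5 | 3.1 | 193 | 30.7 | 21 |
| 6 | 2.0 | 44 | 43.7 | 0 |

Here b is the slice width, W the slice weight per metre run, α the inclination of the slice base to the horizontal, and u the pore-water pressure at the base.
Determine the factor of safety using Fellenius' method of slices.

Ordinary method of slices: FS = Σ[c'·Δl_i + (W_i cosα_i − u_i·Δl_i)·tanφ'] / Σ W_i sinα_i, with Δl_i = b_i / cosα_i.
Slice 1: Δl = 3.0/cos(-3.6°) = 3.006 m; N'_1 = 136·cos(-3.6°) − 9·3.006 = 108.7; c'Δl = 26.45; W sinα = -8.5
Slice 2: Δl = 1.5/cos5.5° = 1.507 m; N'_2 = 154·cos5.5° − 28·1.507 = 111.1; c'Δl = 13.26; W sinα = 14.8
Slice 3: Δl = 2.3/cos13.2° = 2.362 m; N'_3 = 221·cos13.2° − 46·2.362 = 106.5; c'Δl = 20.79; W sinα = 50.5
Slice 4: Δl = 1.3/cos20.8° = 1.391 m; N'_4 = 110·cos20.8° − 42·1.391 = 44.4; c'Δl = 12.24; W sinα = 39.1
Slice 5: Δl = 3.1/cos30.7° = 3.605 m; N'_5 = 193·cos30.7° − 21·3.605 = 90.2; c'Δl = 31.73; W sinα = 98.5
Slice 6: Δl = 2.0/cos43.7° = 2.766 m; N'_6 = 44·cos43.7° − 0·2.766 = 31.8; c'Δl = 24.34; W sinα = 30.4
Σc'Δl = 128.8 kN/m; ΣN' = 492.7 kN/m; ΣW sinα = 224.7 kN/m
Resisting = 128.8 + 492.7·tan27.9° = 128.8 + 260.9 = 389.7 kN/m
FS = 389.7 / 224.7 = 1.734

FS = 1.73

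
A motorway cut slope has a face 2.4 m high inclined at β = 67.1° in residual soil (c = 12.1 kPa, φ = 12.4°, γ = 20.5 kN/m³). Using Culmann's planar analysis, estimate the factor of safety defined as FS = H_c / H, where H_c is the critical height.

H_c = (4c/γ) · sinβ cosφ / [1 − cos(β − φ)]
    = (4·12.1/20.5) · sin67.1°·cos12.4° / [1 − cos54.7°]
    = 2.361 · 0.8997 / 0.4221 = 5.03 m
FS = H_c / H = 5.03 / 2.4 = 2.097

FS = 2.10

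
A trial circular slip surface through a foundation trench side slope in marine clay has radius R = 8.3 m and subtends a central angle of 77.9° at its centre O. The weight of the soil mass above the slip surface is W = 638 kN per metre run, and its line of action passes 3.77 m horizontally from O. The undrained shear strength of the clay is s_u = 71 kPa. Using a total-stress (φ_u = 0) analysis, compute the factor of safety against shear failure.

FS = 2.76

Taking moments about the centre O, the resisting moment is provided by the undrained shear strength acting along the arc:
Arc length L_a = R·θ = 8.3·(77.9°·π/180) = 8.3·1.3596 = 11.28 m
M_R = s_u·L_a·R = 71·11.28·8.3 = 6650.1 kN·m/m
M_D = W·d = 638·3.77 = 2405.3 kN·m/m
FS = M_R / M_D = 6650.1 / 2405.3 = 2.765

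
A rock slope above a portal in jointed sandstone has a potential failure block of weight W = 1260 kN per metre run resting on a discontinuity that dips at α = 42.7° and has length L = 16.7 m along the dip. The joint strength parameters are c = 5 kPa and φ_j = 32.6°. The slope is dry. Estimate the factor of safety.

FS = 0.79

Resolving the block weight along and normal to the plane and applying the Mohr–Coulomb strength on the joint:
N' = W cosα = 1260·cos42.7° = 926.0 kN/m
Driving force T = W sinα = 1260·sin42.7° = 854.5 kN/m
Resisting force R = c·L + N'·tanφ_j = 5·16.7 + 926.0·tan32.6° = 83.5 + 592.2 = 675.7 kN/m
FS = R / T = 675.7 / 854.5 = 0.791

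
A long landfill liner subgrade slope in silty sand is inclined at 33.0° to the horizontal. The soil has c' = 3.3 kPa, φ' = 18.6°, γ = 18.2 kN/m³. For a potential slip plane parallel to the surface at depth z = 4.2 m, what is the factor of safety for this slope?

For an infinite slope with a slip plane parallel to the surface (no pore pressure): FS = [c' + γz cos²β tanφ'] / [γz sinβ cosβ].
γz = 18.2·4.2 = 76.44 kN/m²
Numerator = 3.3 + 76.44·cos²33.0°·tan18.6° = 3.3 + 76.44·0.7034·0.3365 = 21.394 kPa
Denominator = 76.44·sin33.0°·cos33.0° = 76.44·0.5446·0.8387 = 34.916 kPa
FS = 21.394 / 34.916 = 0.613

FS = 0.61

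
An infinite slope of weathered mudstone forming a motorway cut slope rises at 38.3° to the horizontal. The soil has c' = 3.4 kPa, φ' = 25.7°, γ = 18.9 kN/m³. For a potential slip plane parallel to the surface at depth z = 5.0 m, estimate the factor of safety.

FS = 0.68

For an infinite slope with a slip plane parallel to the surface (no pore pressure): FS = [c' + γz cos²β tanφ'] / [γz sinβ cosβ].
γz = 18.9·5.0 = 94.50 kN/m²
Numerator = 3.4 + 94.50·cos²38.3°·tan25.7° = 3.4 + 94.50·0.6159·0.4813 = 31.410 kPa
Denominator = 94.50·sin38.3°·cos38.3° = 94.50·0.6198·0.7848 = 45.964 kPa
FS = 31.410 / 45.964 = 0.683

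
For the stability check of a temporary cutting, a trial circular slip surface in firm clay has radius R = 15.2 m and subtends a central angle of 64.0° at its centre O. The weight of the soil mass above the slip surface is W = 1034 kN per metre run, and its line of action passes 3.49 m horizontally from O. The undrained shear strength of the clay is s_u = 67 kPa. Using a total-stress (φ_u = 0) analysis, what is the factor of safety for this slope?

FS = 4.79

Taking moments about the centre O, the resisting moment is provided by the undrained shear strength acting along the arc:
Arc length L_a = R·θ = 15.2·(64.0°·π/180) = 15.2·1.1170 = 16.98 m
M_R = s_u·L_a·R = 67·16.98·15.2 = 17291.0 kN·m/m
M_D = W·d = 1034·3.49 = 3608.7 kN·m/m
FS = M_R / M_D = 17291.0 / 3608.7 = 4.792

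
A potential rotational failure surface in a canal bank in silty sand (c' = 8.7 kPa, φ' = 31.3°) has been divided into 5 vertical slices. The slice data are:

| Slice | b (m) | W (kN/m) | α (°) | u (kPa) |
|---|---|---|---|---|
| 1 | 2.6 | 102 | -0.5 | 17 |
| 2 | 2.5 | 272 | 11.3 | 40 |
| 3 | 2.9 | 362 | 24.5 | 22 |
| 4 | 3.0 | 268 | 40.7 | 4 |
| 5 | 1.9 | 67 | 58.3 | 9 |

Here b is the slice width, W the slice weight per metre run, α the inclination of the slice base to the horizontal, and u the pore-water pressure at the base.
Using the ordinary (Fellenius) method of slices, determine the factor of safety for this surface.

Ordinary method of slices: FS = Σ[c'·Δl_i + (W_i cosα_i − u_i·Δl_i)·tanφ'] / Σ W_i sinα_i, with Δl_i = b_i / cosα_i.
Slice 1: Δl = 2.6/cos(-0.5°) = 2.600 m; N'_1 = 102·cos(-0.5°) − 17·2.600 = 57.8; c'Δl = 22.62; W sinα = -0.9
Slice 2: Δl = 2.5/cos11.3° = 2.549 m; N'_2 = 272·cos11.3° − 40·2.549 = 164.8; c'Δl = 22.18; W sinα = 53.3
Slice 3: Δl = 2.9/cos24.5° = 3.187 m; N'_3 = 362·cos24.5° − 22·3.187 = 259.3; c'Δl = 27.73; W sinα = 150.1
Slice 4: Δl = 3.0/cos40.7° = 3.957 m; N'_4 = 268·cos40.7° − 4·3.957 = 187.4; c'Δl = 34.43; W sinα = 174.8
Slice 5: Δl = 1.9/cos58.3° = 3.616 m; N'_5 = 67·cos58.3° − 9·3.616 = 2.7; c'Δl = 31.46; W sinα = 57.0
Σc'Δl = 138.4 kN/m; ΣN' = 671.9 kN/m; ΣW sinα = 434.3 kN/m
Resisting = 138.4 + 671.9·tan31.3° = 138.4 + 408.5 = 546.9 kN/m
FS = 546.9 / 434.3 = 1.259

FS = 1.26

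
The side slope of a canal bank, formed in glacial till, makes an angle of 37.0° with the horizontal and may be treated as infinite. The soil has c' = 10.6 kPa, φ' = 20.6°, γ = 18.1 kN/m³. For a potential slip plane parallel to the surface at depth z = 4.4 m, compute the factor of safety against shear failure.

For an infinite slope with a slip plane parallel to the surface (no pore pressure): FS = [c' + γz cos²β tanφ'] / [γz sinβ cosβ].
γz = 18.1·4.4 = 79.64 kN/m²
Numerator = 10.6 + 79.64·cos²37.0°·tan20.6° = 10.6 + 79.64·0.6378·0.3759 = 29.693 kPa
Denominator = 79.64·sin37.0°·cos37.0° = 79.64·0.6018·0.7986 = 38.277 kPa
FS = 29.693 / 38.277 = 0.776

FS = 0.78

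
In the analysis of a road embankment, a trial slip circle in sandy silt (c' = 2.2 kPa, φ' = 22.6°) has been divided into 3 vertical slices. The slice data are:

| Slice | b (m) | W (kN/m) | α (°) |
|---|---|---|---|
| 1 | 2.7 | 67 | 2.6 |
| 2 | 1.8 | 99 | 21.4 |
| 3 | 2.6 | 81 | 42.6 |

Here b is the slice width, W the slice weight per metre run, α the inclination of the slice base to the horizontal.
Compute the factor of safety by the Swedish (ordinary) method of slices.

FS = 1.16

Ordinary method of slices: FS = Σ[c'·Δl_i + (W_i cosα_i)·tanφ'] / Σ W_i sinα_i, with Δl_i = b_i / cosα_i.
Slice 1: Δl = 2.7/cos2.6° = 2.703 m; N'_1 = 67·cos2.6° = 66.9; c'Δl = 5.95; W sinα = 3.0
Slice 2: Δl = 1.8/cos21.4° = 1.933 m; N'_2 = 99·cos21.4° = 92.2; c'Δl = 4.25; W sinα = 36.1
Slice 3: Δl = 2.6/cos42.6° = 3.532 m; N'_3 = 81·cos42.6° = 59.6; c'Δl = 7.77; W sinα = 54.8
Σc'Δl = 18.0 kN/m; ΣN' = 218.7 kN/m; ΣW sinα = 94.0 kN/m
Resisting = 18.0 + 218.7·tan22.6° = 18.0 + 91.0 = 109.0 kN/m
FS = 109.0 / 94.0 = 1.160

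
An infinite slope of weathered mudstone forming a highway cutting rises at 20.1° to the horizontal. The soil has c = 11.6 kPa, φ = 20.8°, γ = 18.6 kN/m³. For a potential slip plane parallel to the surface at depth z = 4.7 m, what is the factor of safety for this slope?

FS = 1.45

For an infinite slope with a slip plane parallel to the surface (no pore pressure): FS = [c + γz cos²β tanφ] / [γz sinβ cosβ].
γz = 18.6·4.7 = 87.42 kN/m²
Numerator = 11.6 + 87.42·cos²20.1°·tan20.8° = 11.6 + 87.42·0.8819·0.3799 = 40.886 kPa
Denominator = 87.42·sin20.1°·cos20.1° = 87.42·0.3437·0.9391 = 28.213 kPa
FS = 40.886 / 28.213 = 1.449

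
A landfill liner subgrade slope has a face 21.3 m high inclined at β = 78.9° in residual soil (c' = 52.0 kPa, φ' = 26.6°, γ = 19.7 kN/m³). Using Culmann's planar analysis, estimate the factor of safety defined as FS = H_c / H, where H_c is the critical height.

H_c = (4c'/γ) · sinβ cosφ' / [1 − cos(β − φ')]
    = (4·52.0/19.7) · sin78.9°·cos26.6° / [1 − cos52.3°]
    = 10.558 · 0.8774 / 0.3885 = 23.85 m
FS = H_c / H = 23.85 / 21.3 = 1.120

FS = 1.12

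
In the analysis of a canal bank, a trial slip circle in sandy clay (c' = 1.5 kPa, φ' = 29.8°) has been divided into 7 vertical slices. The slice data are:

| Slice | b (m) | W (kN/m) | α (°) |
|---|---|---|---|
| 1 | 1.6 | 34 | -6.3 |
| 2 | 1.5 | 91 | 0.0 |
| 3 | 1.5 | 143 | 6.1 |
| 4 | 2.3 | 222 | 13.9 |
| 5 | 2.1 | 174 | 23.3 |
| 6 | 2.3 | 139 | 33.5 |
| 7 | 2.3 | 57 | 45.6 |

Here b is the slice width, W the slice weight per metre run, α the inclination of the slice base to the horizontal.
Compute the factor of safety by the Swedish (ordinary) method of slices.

Ordinary method of slices: FS = Σ[c'·Δl_i + (W_i cosα_i)·tanφ'] / Σ W_i sinα_i, with Δl_i = b_i / cosα_i.
Slice 1: Δl = 1.6/cos(-6.3°) = 1.610 m; N'_1 = 34·cos(-6.3°) = 33.8; c'Δl = 2.41; W sinα = -3.7
Slice 2: Δl = 1.5/cos0.0° = 1.500 m; N'_2 = 91·cos0.0° = 91.0; c'Δl = 2.25; W sinα = 0.0
Slice 3: Δl = 1.5/cos6.1° = 1.509 m; N'_3 = 143·cos6.1° = 142.2; c'Δl = 2.26; W sinα = 15.2
Slice 4: Δl = 2.3/cos13.9° = 2.369 m; N'_4 = 222·cos13.9° = 215.5; c'Δl = 3.55; W sinα = 53.3
Slice 5: Δl = 2.1/cos23.3° = 2.286 m; N'_5 = 174·cos23.3° = 159.8; c'Δl = 3.43; W sinα = 68.8
Slice 6: Δl = 2.3/cos33.5° = 2.758 m; N'_6 = 139·cos33.5° = 115.9; c'Δl = 4.14; W sinα = 76.7
Slice 7: Δl = 2.3/cos45.6° = 3.287 m; N'_7 = 57·cos45.6° = 39.9; c'Δl = 4.93; W sinα = 40.7
Σc'Δl = 23.0 kN/m; ΣN' = 798.1 kN/m; ΣW sinα = 251.1 kN/m
Resisting = 23.0 + 798.1·tan29.8° = 23.0 + 457.1 = 480.0 kN/m
FS = 480.0 / 251.1 = 1.912

FS = 1.91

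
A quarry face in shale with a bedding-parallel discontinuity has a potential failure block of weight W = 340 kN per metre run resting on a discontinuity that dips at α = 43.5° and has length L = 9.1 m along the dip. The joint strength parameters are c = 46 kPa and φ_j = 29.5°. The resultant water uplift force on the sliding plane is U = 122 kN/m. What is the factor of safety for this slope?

FS = 2.09

Resolving the block weight along and normal to the plane and applying the Mohr–Coulomb strength on the joint:
N' = W cosα − U = 340·cos43.5° − 122 = 124.6 kN/m
Driving force T = W sinα = 340·sin43.5° = 234.0 kN/m
Resisting force R = c·L + N'·tanφ_j = 46·9.1 + 124.6·tan29.5° = 418.6 + 70.5 = 489.1 kN/m
FS = R / T = 489.1 / 234.0 = 2.090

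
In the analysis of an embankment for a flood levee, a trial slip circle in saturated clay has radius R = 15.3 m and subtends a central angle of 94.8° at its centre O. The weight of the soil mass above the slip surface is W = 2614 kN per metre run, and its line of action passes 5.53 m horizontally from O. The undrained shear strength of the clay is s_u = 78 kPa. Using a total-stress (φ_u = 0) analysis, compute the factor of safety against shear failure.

FS = 2.09

Taking moments about the centre O, the resisting moment is provided by the undrained shear strength acting along the arc:
Arc length L_a = R·θ = 15.3·(94.8°·π/180) = 15.3·1.6546 = 25.31 m
M_R = s_u·L_a·R = 78·25.31·15.3 = 30210.9 kN·m/m
M_D = W·d = 2614·5.53 = 14455.4 kN·m/m
FS = M_R / M_D = 30210.9 / 14455.4 = 2.090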